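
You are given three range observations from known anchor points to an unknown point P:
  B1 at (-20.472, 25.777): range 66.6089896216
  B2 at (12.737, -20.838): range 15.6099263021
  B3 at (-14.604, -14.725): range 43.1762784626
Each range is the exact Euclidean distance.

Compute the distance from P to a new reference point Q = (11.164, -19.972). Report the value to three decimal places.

17.137

eq1: (x + 20.472)² + (y − 25.777)² = 66.6089896216²
eq2: (x − 12.737)² + (y + 20.838)² = 15.6099263021²
eq3: (x + 14.604)² + (y + 14.725)² = 43.1762784626²
eq1−eq2, eq1−eq3 (x²,y² cancel):
  66.418·x − 93.230·y = 3705.984599
  11.736·x − 81.004·y = 1919.112405
det = 66.418·-81.004 − -93.230·11.736 = -4285.976392
x = (3705.984599·-81.004 − -93.230·1919.112405) / -4285.976392 = 28.297106
y = (66.418·1919.112405 − 3705.984599·11.736) / -4285.976392 = -19.591842
|P − Q| = √((28.297106 − 11.164)² + (-19.591842 − -19.972)²) = 17.137323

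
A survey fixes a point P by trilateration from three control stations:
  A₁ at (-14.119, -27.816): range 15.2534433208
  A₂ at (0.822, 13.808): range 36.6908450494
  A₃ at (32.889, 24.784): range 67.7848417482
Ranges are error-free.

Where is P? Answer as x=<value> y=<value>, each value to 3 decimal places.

x=-22.117 y=-14.828

eq1: (x + 14.119)² + (y + 27.816)² = 15.2534433208²
eq2: (x − 0.822)² + (y − 13.808)² = 36.6908450494²
eq3: (x − 32.889)² + (y − 24.784)² = 67.7848417482²
eq1−eq3, eq1−eq2 (x²,y² cancel):
  94.016·x + 105.200·y = -3639.260278
  29.882·x + 83.248·y = -1895.290046
det = 94.016·83.248 − 105.200·29.882 = 4683.057568
x = (-3639.260278·83.248 − 105.200·-1895.290046) / 4683.057568 = -22.117308
y = (94.016·-1895.290046 − -3639.260278·29.882) / 4683.057568 = -14.827751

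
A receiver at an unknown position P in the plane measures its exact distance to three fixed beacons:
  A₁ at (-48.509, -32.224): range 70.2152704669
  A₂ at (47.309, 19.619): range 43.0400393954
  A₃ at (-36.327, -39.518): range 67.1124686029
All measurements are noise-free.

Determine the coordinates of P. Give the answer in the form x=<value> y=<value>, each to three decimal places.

eq1: (x + 48.509)² + (y + 32.224)² = 70.2152704669²
eq2: (x − 47.309)² + (y − 19.619)² = 43.0400393954²
eq3: (x + 36.327)² + (y + 39.518)² = 67.1124686029²
eq1−eq3, eq1−eq2 (x²,y² cancel):
  24.364·x − 14.588·y = -84.085239
  191.636·x + 103.686·y = 2309.276601
det = 24.364·103.686 − -14.588·191.636 = 5321.791672
x = (-84.085239·103.686 − -14.588·2309.276601) / 5321.791672 = 4.691891
y = (24.364·2309.276601 − -84.085239·191.636) / 5321.791672 = 13.600114

x=4.692 y=13.600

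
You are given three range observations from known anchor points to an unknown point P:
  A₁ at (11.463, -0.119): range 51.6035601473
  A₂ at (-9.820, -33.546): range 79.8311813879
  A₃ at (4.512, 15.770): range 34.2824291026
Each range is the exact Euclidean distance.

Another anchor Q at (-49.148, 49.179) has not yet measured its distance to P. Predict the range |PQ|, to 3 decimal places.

38.126

eq1: (x − 11.463)² + (y + 0.119)² = 51.6035601473²
eq2: (x + 9.820)² + (y + 33.546)² = 79.8311813879²
eq3: (x − 4.512)² + (y − 15.770)² = 34.2824291026²
eq1−eq2, eq1−eq3 (x²,y² cancel):
  -42.566·x − 66.854·y = -2619.738116
  -13.902·x + 31.778·y = 1625.278989
det = -42.566·31.778 − -66.854·-13.902 = -2282.066656
x = (-2619.738116·31.778 − -66.854·1625.278989) / -2282.066656 = -11.133051
y = (-42.566·1625.278989 − -2619.738116·-13.902) / -2282.066656 = 46.274382
|P − Q| = √((-11.133051 − -49.148)² + (46.274382 − 49.179)²) = 38.125755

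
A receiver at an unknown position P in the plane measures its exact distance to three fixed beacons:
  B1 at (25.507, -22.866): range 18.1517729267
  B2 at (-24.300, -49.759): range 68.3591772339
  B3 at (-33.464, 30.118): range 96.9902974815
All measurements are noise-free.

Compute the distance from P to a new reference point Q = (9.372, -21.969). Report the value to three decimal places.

33.516

eq1: (x − 25.507)² + (y + 22.866)² = 18.1517729267²
eq2: (x + 24.300)² + (y + 49.759)² = 68.3591772339²
eq3: (x + 33.464)² + (y − 30.118)² = 96.9902974815²
eq1−eq2, eq1−eq3 (x²,y² cancel):
  -99.614·x − 53.786·y = -2450.503176
  -117.942·x + 105.968·y = -8224.158730
det = -99.614·105.968 − -53.786·-117.942 = -16899.524764
x = (-2450.503176·105.968 − -53.786·-8224.158730) / -16899.524764 = 41.540785
y = (-99.614·-8224.158730 − -2450.503176·-117.942) / -16899.524764 = -31.375090
|P − Q| = √((41.540785 − 9.372)² + (-31.375090 − -21.969)²) = 33.515746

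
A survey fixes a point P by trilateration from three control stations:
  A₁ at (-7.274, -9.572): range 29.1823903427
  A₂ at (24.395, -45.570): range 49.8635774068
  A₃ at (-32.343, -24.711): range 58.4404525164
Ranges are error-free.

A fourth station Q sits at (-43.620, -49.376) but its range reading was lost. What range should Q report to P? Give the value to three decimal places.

81.936

eq1: (x + 7.274)² + (y + 9.572)² = 29.1823903427²
eq2: (x − 24.395)² + (y + 45.570)² = 49.8635774068²
eq3: (x + 32.343)² + (y + 24.711)² = 58.4404525164²
eq3−eq2, eq3−eq1 (x²,y² cancel):
  113.476·x − 41.718·y = 1943.947894
  50.138·x + 30.278·y = 1051.505674
det = 113.476·30.278 − -41.718·50.138 = 5527.483412
x = (1943.947894·30.278 − -41.718·1051.505674) / 5527.483412 = 18.584510
y = (113.476·1051.505674 − 1943.947894·50.138) / 5527.483412 = 3.953879
|P − Q| = √((18.584510 − -43.620)² + (3.953879 − -49.376)²) = 81.935810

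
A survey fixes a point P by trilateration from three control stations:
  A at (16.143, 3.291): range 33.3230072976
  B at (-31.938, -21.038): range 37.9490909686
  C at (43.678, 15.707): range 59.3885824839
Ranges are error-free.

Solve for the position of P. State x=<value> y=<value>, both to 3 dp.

x=-15.659 y=13.242

eq1: (x − 16.143)² + (y − 3.291)² = 33.3230072976²
eq2: (x + 31.938)² + (y + 21.038)² = 37.9490909686²
eq3: (x − 43.678)² + (y − 15.707)² = 59.3885824839²
eq1−eq3, eq1−eq2 (x²,y² cancel):
  55.070·x + 24.832·y = -533.530511
  -96.162·x − 48.658·y = 861.495468
det = 55.070·-48.658 − 24.832·-96.162 = -291.701276
x = (-533.530511·-48.658 − 24.832·861.495468) / -291.701276 = -15.659418
y = (55.070·861.495468 − -533.530511·-96.162) / -291.701276 = 13.242334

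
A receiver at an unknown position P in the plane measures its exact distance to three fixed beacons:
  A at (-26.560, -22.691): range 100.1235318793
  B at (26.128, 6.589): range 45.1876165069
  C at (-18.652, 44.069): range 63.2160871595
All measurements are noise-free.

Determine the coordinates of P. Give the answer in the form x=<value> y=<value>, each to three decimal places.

eq1: (x + 26.560)² + (y + 22.691)² = 100.1235318793²
eq2: (x − 26.128)² + (y − 6.589)² = 45.1876165069²
eq3: (x + 18.652)² + (y − 44.069)² = 63.2160871595²
eq3−eq2, eq3−eq1 (x²,y² cancel):
  89.560·x − 74.960·y = 390.466430
  -15.816·x − 133.520·y = -7098.106744
det = 89.560·-133.520 − -74.960·-15.816 = -13143.618560
x = (390.466430·-133.520 − -74.960·-7098.106744) / -13143.618560 = 44.448122
y = (89.560·-7098.106744 − 390.466430·-15.816) / -13143.618560 = 47.896310

x=44.448 y=47.896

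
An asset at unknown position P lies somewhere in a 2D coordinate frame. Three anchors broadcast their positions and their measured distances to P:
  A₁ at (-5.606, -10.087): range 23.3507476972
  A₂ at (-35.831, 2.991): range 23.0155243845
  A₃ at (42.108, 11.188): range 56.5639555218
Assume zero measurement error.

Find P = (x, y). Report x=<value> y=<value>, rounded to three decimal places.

x=-14.455 y=11.522

eq1: (x + 5.606)² + (y + 10.087)² = 23.3507476972²
eq2: (x + 35.831)² + (y − 2.991)² = 23.0155243845²
eq3: (x − 42.108)² + (y − 11.188)² = 56.5639555218²
eq2−eq1, eq2−eq3 (x²,y² cancel):
  60.450·x − 26.156·y = -1175.174892
  155.878·x + 16.394·y = -2064.318336
det = 60.450·16.394 − -26.156·155.878 = 5068.162268
x = (-1175.174892·16.394 − -26.156·-2064.318336) / 5068.162268 = -14.454969
y = (60.450·-2064.318336 − -1175.174892·155.878) / 5068.162268 = 11.522099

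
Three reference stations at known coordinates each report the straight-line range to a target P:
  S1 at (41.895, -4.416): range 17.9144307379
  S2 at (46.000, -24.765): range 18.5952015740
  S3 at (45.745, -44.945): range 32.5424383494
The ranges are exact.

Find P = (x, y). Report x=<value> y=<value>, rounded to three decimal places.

eq1: (x − 41.895)² + (y + 4.416)² = 17.9144307379²
eq2: (x − 46.000)² + (y + 24.765)² = 18.5952015740²
eq3: (x − 45.745)² + (y + 44.945)² = 32.5424383494²
eq1−eq2, eq1−eq3 (x²,y² cancel):
  8.210·x − 40.698·y = 929.758451
  7.700·x − 81.058·y = 1599.882504
det = 8.210·-81.058 − -40.698·7.700 = -352.111580
x = (929.758451·-81.058 − -40.698·1599.882504) / -352.111580 = 29.116743
y = (8.210·1599.882504 − 929.758451·7.700) / -352.111580 = -16.971595

x=29.117 y=-16.972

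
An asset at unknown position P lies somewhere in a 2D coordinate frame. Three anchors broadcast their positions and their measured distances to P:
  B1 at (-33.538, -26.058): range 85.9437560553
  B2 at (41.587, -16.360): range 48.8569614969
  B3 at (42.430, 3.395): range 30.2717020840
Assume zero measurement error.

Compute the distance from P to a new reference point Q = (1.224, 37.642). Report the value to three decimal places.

29.998

eq1: (x + 33.538)² + (y + 26.058)² = 85.9437560553²
eq2: (x − 41.587)² + (y + 16.360)² = 48.8569614969²
eq3: (x − 42.430)² + (y − 3.395)² = 30.2717020840²
eq2−eq3, eq2−eq1 (x²,y² cancel):
  1.686·x + 39.510·y = 1285.329496
  -150.250·x − 19.396·y = -5192.637879
det = 1.686·-19.396 − 39.510·-150.250 = 5903.675844
x = (1285.329496·-19.396 − 39.510·-5192.637879) / 5903.675844 = 30.528585
y = (1.686·-5192.637879 − 1285.329496·-150.250) / 5903.675844 = 31.229013
|P − Q| = √((30.528585 − 1.224)² + (31.229013 − 37.642)²) = 29.998085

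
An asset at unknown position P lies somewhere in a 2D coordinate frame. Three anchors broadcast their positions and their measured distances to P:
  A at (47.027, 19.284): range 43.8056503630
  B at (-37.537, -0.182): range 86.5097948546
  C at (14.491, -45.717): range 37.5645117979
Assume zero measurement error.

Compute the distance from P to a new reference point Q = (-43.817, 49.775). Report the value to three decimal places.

116.151

eq1: (x − 47.027)² + (y − 19.284)² = 43.8056503630²
eq2: (x + 37.537)² + (y + 0.182)² = 86.5097948546²
eq3: (x − 14.491)² + (y + 45.717)² = 37.5645117979²
eq3−eq1, eq3−eq2 (x²,y² cancel):
  65.072·x + 130.002·y = -224.464242
  -104.056·x + 91.070·y = -6963.825736
det = 65.072·91.070 − 130.002·-104.056 = 19453.595152
x = (-224.464242·91.070 − 130.002·-6963.825736) / 19453.595152 = 45.486159
y = (65.072·-6963.825736 − -224.464242·-104.056) / 19453.595152 = -24.494543
|P − Q| = √((45.486159 − -43.817)² + (-24.494543 − 49.775)²) = 116.150846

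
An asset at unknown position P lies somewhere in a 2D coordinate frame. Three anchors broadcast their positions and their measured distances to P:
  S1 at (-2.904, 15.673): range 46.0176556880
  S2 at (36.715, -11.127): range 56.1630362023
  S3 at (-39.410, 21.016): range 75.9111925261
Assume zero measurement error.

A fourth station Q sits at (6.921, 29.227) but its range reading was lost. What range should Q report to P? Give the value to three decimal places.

30.121

eq1: (x + 2.904)² + (y − 15.673)² = 46.0176556880²
eq2: (x − 36.715)² + (y + 11.127)² = 56.1630362023²
eq3: (x + 39.410)² + (y − 21.016)² = 75.9111925261²
eq1−eq3, eq1−eq2 (x²,y² cancel):
  -73.012·x + 10.686·y = -1904.140305
  79.238·x − 53.600·y = 181.063209
det = -73.012·-53.600 − 10.686·79.238 = 3066.705932
x = (-1904.140305·-53.600 − 10.686·181.063209) / 3066.705932 = 32.649716
y = (-73.012·181.063209 − -1904.140305·79.238) / 3066.705932 = 44.888713
|P − Q| = √((32.649716 − 6.921)² + (44.888713 − 29.227)²) = 30.120692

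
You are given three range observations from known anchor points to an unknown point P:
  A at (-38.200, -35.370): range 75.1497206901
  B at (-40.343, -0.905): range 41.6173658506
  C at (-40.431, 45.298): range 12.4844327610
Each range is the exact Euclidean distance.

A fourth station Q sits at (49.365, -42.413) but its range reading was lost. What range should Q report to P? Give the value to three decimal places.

eq1: (x + 38.200)² + (y + 35.370)² = 75.1497206901²
eq2: (x + 40.343)² + (y + 0.905)² = 41.6173658506²
eq3: (x + 40.431)² + (y − 45.298)² = 12.4844327610²
eq2−eq1, eq2−eq3 (x²,y² cancel):
  4.286·x − 68.930·y = -2833.575153
  -0.176·x + 92.406·y = 3634.341970
det = 4.286·92.406 − -68.930·-0.176 = 383.920436
x = (-2833.575153·92.406 − -68.930·3634.341970) / 383.920436 = -29.496095
y = (4.286·3634.341970 − -2833.575153·-0.176) / 383.920436 = 39.273972
|P − Q| = √((-29.496095 − 49.365)² + (39.273972 − -42.413)²) = 113.542211

113.542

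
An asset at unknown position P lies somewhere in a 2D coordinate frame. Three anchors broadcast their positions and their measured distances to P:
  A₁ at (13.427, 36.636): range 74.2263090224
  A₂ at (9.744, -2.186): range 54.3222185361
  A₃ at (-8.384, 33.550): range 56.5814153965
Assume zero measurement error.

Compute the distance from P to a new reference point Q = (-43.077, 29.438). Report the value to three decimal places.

39.908

eq1: (x − 13.427)² + (y − 36.636)² = 74.2263090224²
eq2: (x − 9.744)² + (y + 2.186)² = 54.3222185361²
eq3: (x + 8.384)² + (y − 33.550)² = 56.5814153965²
eq3−eq2, eq3−eq1 (x²,y² cancel):
  36.256·x − 71.472·y = -845.616682
  43.622·x + 6.172·y = -1981.501514
det = 36.256·6.172 − -71.472·43.622 = 3341.523616
x = (-845.616682·6.172 − -71.472·-1981.501514) / 3341.523616 = -43.944332
y = (36.256·-1981.501514 − -845.616682·43.622) / 3341.523616 = -10.460446
|P − Q| = √((-43.944332 − -43.077)² + (-10.460446 − 29.438)²) = 39.907872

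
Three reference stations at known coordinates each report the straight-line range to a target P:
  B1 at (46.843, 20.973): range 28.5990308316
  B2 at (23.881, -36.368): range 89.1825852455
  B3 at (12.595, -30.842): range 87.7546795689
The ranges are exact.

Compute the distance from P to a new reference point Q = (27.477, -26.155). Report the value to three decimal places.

78.383

eq1: (x − 46.843)² + (y − 20.973)² = 28.5990308316²
eq2: (x − 23.881)² + (y + 36.368)² = 89.1825852455²
eq3: (x − 12.595)² + (y + 30.842)² = 87.7546795689²
eq1−eq2, eq1−eq3 (x²,y² cancel):
  -45.924·x − 114.682·y = -7876.828740
  -68.496·x − 103.630·y = -8407.249611
det = -45.924·-103.630 − -114.682·-68.496 = -3096.154152
x = (-7876.828740·-103.630 − -114.682·-8407.249611) / -3096.154152 = 47.763913
y = (-45.924·-8407.249611 − -7876.828740·-68.496) / -3096.154152 = 49.557200
|P − Q| = √((47.763913 − 27.477)² + (49.557200 − -26.155)²) = 78.383009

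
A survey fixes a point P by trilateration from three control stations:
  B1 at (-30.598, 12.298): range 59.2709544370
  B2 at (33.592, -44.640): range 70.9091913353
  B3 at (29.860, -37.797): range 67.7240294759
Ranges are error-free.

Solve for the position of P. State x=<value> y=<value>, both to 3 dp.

eq1: (x + 30.598)² + (y − 12.298)² = 59.2709544370²
eq2: (x − 33.592)² + (y + 44.640)² = 70.9091913353²
eq3: (x − 29.860)² + (y + 37.797)² = 67.7240294759²
eq2−eq1, eq2−eq3 (x²,y² cancel):
  -128.380·x + 113.876·y = -518.606280
  -7.464·x + 13.686·y = -359.350008
det = -128.380·13.686 − 113.876·-7.464 = -907.038216
x = (-518.606280·13.686 − 113.876·-359.350008) / -907.038216 = -37.290266
y = (-128.380·-359.350008 − -518.606280·-7.464) / -907.038216 = -46.593932

x=-37.290 y=-46.594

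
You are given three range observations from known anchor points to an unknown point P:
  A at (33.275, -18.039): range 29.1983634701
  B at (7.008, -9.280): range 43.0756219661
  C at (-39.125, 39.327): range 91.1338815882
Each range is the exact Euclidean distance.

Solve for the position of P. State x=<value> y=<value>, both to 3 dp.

eq1: (x − 33.275)² + (y + 18.039)² = 29.1983634701²
eq2: (x − 7.008)² + (y + 9.280)² = 43.0756219661²
eq3: (x + 39.125)² + (y − 39.327)² = 91.1338815882²
eq3−eq1, eq3−eq2 (x²,y² cancel):
  144.800·x − 114.732·y = 5808.092536
  92.266·x − 97.214·y = 3507.727076
det = 144.800·-97.214 − -114.732·92.266 = -3490.724488
x = (5808.092536·-97.214 − -114.732·3507.727076) / -3490.724488 = 46.460087
y = (144.800·3507.727076 − 5808.092536·92.266) / -3490.724488 = 8.012831

x=46.460 y=8.013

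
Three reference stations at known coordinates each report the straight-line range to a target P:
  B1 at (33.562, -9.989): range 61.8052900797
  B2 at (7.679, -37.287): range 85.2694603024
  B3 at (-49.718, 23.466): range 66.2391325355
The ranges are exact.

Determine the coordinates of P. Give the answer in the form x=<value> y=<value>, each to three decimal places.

x=11.858 y=47.880

eq1: (x − 33.562)² + (y + 9.989)² = 61.8052900797²
eq2: (x − 7.679)² + (y + 37.287)² = 85.2694603024²
eq3: (x + 49.718)² + (y − 23.466)² = 66.2391325355²
eq1−eq3, eq1−eq2 (x²,y² cancel):
  -166.560·x + 66.910·y = 1228.615918
  -51.766·x − 54.596·y = -3227.887533
det = -166.560·-54.596 − 66.910·-51.766 = 12557.172820
x = (1228.615918·-54.596 − 66.910·-3227.887533) / 12557.172820 = 11.857800
y = (-166.560·-3227.887533 − 1228.615918·-51.766) / 12557.172820 = 47.880004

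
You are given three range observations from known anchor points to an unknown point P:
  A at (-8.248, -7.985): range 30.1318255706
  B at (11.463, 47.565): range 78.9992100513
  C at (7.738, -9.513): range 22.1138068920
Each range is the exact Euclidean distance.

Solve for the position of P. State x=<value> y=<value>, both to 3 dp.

x=10.679 y=-31.430

eq1: (x + 8.248)² + (y + 7.985)² = 30.1318255706²
eq2: (x − 11.463)² + (y − 47.565)² = 78.9992100513²
eq3: (x − 7.738)² + (y + 9.513)² = 22.1138068920²
eq3−eq1, eq3−eq2 (x²,y² cancel):
  -31.972·x + 3.056·y = -437.490541
  7.450·x + 114.156·y = -3508.398952
det = -31.972·114.156 − 3.056·7.450 = -3672.562832
x = (-437.490541·114.156 − 3.056·-3508.398952) / -3672.562832 = 10.679328
y = (-31.972·-3508.398952 − -437.490541·7.450) / -3672.562832 = -31.430323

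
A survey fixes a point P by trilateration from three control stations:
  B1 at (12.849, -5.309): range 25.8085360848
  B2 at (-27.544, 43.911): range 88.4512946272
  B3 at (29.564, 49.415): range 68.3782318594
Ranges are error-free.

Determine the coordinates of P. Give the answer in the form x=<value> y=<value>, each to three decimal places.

eq1: (x − 12.849)² + (y + 5.309)² = 25.8085360848²
eq2: (x + 27.544)² + (y − 43.911)² = 88.4512946272²
eq3: (x − 29.564)² + (y − 49.415)² = 68.3782318594²
eq2−eq3, eq2−eq1 (x²,y² cancel):
  114.216·x + 11.008·y = 3777.073393
  80.786·x − 98.440·y = 4663.985411
det = 114.216·-98.440 − 11.008·80.786 = -12132.715328
x = (3777.073393·-98.440 − 11.008·4663.985411) / -12132.715328 = 34.877292
y = (114.216·4663.985411 − 3777.073393·80.786) / -12132.715328 = -18.756486

x=34.877 y=-18.756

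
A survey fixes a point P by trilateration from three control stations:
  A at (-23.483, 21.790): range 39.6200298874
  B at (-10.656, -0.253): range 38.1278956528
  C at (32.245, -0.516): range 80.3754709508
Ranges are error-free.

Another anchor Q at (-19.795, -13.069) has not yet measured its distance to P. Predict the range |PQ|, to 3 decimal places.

28.028

eq1: (x + 23.483)² + (y − 21.790)² = 39.6200298874²
eq2: (x + 10.656)² + (y + 0.253)² = 38.1278956528²
eq3: (x − 32.245)² + (y + 0.516)² = 80.3754709508²
eq2−eq3, eq2−eq1 (x²,y² cancel):
  85.802·x − 0.526·y = -4080.087968
  -25.654·x + 44.086·y = 796.630703
det = 85.802·44.086 − -0.526·-25.654 = 3769.172968
x = (-4080.087968·44.086 − -0.526·796.630703) / 3769.172968 = -47.611434
y = (85.802·796.630703 − -4080.087968·-25.654) / 3769.172968 = -9.635554
|P − Q| = √((-47.611434 − -19.795)² + (-9.635554 − -13.069)²) = 28.027532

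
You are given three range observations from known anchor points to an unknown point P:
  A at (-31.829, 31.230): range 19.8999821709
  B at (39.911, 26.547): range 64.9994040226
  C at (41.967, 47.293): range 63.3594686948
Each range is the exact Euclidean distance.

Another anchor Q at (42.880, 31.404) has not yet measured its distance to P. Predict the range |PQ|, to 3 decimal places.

eq1: (x + 31.829)² + (y − 31.230)² = 19.8999821709²
eq2: (x − 39.911)² + (y − 26.547)² = 64.9994040226²
eq3: (x − 41.967)² + (y − 47.293)² = 63.3594686948²
eq1−eq3, eq1−eq2 (x²,y² cancel):
  147.592·x + 32.126·y = -1608.954186
  143.480·x − 9.366·y = -3519.680244
det = 147.592·-9.366 − 32.126·143.480 = -5991.785152
x = (-1608.954186·-9.366 − 32.126·-3519.680244) / -5991.785152 = -21.386400
y = (147.592·-3519.680244 − -1608.954186·143.480) / -5991.785152 = 48.169935
|P − Q| = √((-21.386400 − 42.880)² + (48.169935 − 31.404)²) = 66.417367

66.417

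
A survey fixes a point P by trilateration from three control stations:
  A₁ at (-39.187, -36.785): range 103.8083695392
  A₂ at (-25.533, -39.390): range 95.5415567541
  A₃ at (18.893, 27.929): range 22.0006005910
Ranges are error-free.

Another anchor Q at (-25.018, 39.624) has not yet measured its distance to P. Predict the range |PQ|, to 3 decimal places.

eq1: (x + 39.187)² + (y + 36.785)² = 103.8083695392²
eq2: (x + 25.533)² + (y + 39.390)² = 95.5415567541²
eq3: (x − 18.893)² + (y − 27.929)² = 22.0006005910²
eq1−eq3, eq1−eq2 (x²,y² cancel):
  116.160·x + 129.428·y = 8540.368456
  27.308·x − 5.210·y = 962.737514
det = 116.160·-5.210 − 129.428·27.308 = -4139.613424
x = (8540.368456·-5.210 − 129.428·962.737514) / -4139.613424 = 40.849348
y = (116.160·962.737514 − 8540.368456·27.308) / -4139.613424 = 29.323702
|P − Q| = √((40.849348 − -25.018)² + (29.323702 − 39.624)²) = 66.667861

66.668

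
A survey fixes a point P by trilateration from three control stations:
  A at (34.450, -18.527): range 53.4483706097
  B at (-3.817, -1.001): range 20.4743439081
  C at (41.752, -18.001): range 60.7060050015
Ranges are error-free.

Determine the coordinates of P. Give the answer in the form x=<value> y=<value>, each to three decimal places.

eq1: (x − 34.450)² + (y + 18.527)² = 53.4483706097²
eq2: (x + 3.817)² + (y + 1.001)² = 20.4743439081²
eq3: (x − 41.752)² + (y + 18.001)² = 60.7060050015²
eq1−eq3, eq1−eq2 (x²,y² cancel):
  14.604·x + 1.052·y = -291.277446
  -76.534·x + 35.052·y = 923.048823
det = 14.604·35.052 − 1.052·-76.534 = 592.413176
x = (-291.277446·35.052 − 1.052·923.048823) / 592.413176 = -18.873490
y = (14.604·923.048823 − -291.277446·-76.534) / 592.413176 = -14.875468

x=-18.873 y=-14.875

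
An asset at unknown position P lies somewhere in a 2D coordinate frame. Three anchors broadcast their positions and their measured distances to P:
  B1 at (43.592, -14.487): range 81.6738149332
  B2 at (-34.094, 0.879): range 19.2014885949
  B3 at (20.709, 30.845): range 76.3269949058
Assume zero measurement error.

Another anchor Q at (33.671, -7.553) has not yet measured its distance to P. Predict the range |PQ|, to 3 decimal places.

eq1: (x − 43.592)² + (y + 14.487)² = 81.6738149332²
eq2: (x + 34.094)² + (y − 0.879)² = 19.2014885949²
eq3: (x − 20.709)² + (y − 30.845)² = 76.3269949058²
eq2−eq1, eq2−eq3 (x²,y² cancel):
  155.372·x − 30.732·y = -5354.952725
  109.606·x + 59.932·y = -5240.009758
det = 155.372·59.932 − -30.732·109.606 = 12680.166296
x = (-5354.952725·59.932 − -30.732·-5240.009758) / 12680.166296 = -38.009676
y = (155.372·-5240.009758 − -5354.952725·109.606) / 12680.166296 = -17.918996
|P − Q| = √((-38.009676 − 33.671)² + (-17.918996 − -7.553)²) = 72.426329

72.426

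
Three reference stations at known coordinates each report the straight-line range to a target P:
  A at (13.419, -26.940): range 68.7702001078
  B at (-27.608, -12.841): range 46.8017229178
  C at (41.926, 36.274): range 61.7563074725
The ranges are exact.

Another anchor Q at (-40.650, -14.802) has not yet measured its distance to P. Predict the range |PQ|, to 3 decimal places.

eq1: (x − 13.419)² + (y + 26.940)² = 68.7702001078²
eq2: (x + 27.608)² + (y + 12.841)² = 46.8017229178²
eq3: (x − 41.926)² + (y − 36.274)² = 61.7563074725²
eq2−eq3, eq2−eq1 (x²,y² cancel):
  139.068·x + 98.230·y = 523.059362
  82.054·x − 28.198·y = -2560.198939
det = 139.068·-28.198 − 98.230·82.054 = -11981.603884
x = (523.059362·-28.198 − 98.230·-2560.198939) / -11981.603884 = -19.758550
y = (139.068·-2560.198939 − 523.059362·82.054) / -11981.603884 = 33.297784
|P − Q| = √((-19.758550 − -40.650)² + (33.297784 − -14.802)²) = 52.440842

52.441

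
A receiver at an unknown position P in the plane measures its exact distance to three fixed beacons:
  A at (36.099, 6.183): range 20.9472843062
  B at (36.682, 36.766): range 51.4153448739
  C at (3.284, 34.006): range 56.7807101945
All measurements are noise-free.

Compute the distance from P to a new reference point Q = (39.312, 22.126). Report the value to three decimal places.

37.203

eq1: (x − 36.099)² + (y − 6.183)² = 20.9472843062²
eq2: (x − 36.682)² + (y − 36.766)² = 51.4153448739²
eq3: (x − 3.284)² + (y − 34.006)² = 56.7807101945²
eq2−eq3, eq2−eq1 (x²,y² cancel):
  -66.796·x − 5.520·y = -2110.626550
  -1.166·x − 61.166·y = 848.808379
det = -66.796·-61.166 − -5.520·-1.166 = 4079.207816
x = (-2110.626550·-61.166 − -5.520·848.808379) / 4079.207816 = 32.796565
y = (-66.796·848.808379 − -2110.626550·-1.166) / 4079.207816 = -14.502324
|P − Q| = √((32.796565 − 39.312)² + (-14.502324 − 22.126)²) = 37.203293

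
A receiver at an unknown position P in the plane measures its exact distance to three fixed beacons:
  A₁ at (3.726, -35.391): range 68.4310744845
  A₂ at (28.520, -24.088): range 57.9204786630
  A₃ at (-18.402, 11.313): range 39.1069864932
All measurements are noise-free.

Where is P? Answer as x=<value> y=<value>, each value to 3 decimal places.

x=14.687 y=32.156

eq1: (x − 3.726)² + (y + 35.391)² = 68.4310744845²
eq2: (x − 28.520)² + (y + 24.088)² = 57.9204786630²
eq3: (x + 18.402)² + (y − 11.313)² = 39.1069864932²
eq2−eq3, eq2−eq1 (x²,y² cancel):
  -93.844·x + 70.802·y = 898.420885
  -49.588·x − 22.606·y = -1455.246294
det = -93.844·-22.606 − 70.802·-49.588 = 5632.367040
x = (898.420885·-22.606 − 70.802·-1455.246294) / 5632.367040 = 14.687368
y = (-93.844·-1455.246294 − 898.420885·-49.588) / 5632.367040 = 32.156468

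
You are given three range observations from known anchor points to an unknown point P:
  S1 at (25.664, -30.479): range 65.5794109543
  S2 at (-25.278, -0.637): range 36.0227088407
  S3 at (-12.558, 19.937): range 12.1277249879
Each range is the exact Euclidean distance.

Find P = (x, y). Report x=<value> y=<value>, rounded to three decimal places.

eq1: (x − 25.664)² + (y + 30.479)² = 65.5794109543²
eq2: (x + 25.278)² + (y + 0.637)² = 36.0227088407²
eq3: (x + 12.558)² + (y − 19.937)² = 12.1277249879²
eq1−eq2, eq1−eq3 (x²,y² cancel):
  -101.884·x + 59.684·y = 2054.796305
  -76.444·x + 100.832·y = 3121.154424
det = -101.884·100.832 − 59.684·-76.444 = -5710.683792
x = (2054.796305·100.832 − 59.684·3121.154424) / -5710.683792 = -3.660900
y = (-101.884·3121.154424 − 2054.796305·-76.444) / -5710.683792 = 28.178560

x=-3.661 y=28.179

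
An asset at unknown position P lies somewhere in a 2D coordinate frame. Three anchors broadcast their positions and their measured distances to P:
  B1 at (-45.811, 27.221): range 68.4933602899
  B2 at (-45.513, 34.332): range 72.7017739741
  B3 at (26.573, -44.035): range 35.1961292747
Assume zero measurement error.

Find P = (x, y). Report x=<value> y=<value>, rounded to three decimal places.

eq1: (x + 45.811)² + (y − 27.221)² = 68.4933602899²
eq2: (x + 45.513)² + (y − 34.332)² = 72.7017739741²
eq3: (x − 26.573)² + (y + 44.035)² = 35.1961292747²
eq1−eq2, eq1−eq3 (x²,y² cancel):
  0.596·x + 14.222·y = -183.718704
  144.768·x − 142.512·y = 3258.147880
det = 0.596·-142.512 − 14.222·144.768 = -2143.827648
x = (-183.718704·-142.512 − 14.222·3258.147880) / -2143.827648 = 9.401530
y = (0.596·3258.147880 − -183.718704·144.768) / -2143.827648 = -13.311912

x=9.402 y=-13.312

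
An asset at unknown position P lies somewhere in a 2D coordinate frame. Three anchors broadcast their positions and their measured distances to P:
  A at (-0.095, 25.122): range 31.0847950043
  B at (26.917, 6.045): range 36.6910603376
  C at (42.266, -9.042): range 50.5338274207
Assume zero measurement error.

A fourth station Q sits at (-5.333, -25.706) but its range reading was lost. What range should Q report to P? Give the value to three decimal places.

eq1: (x + 0.095)² + (y − 25.122)² = 31.0847950043²
eq2: (x − 26.917)² + (y − 6.045)² = 36.6910603376²
eq3: (x − 42.266)² + (y + 9.042)² = 50.5338274207²
eq3−eq1, eq3−eq2 (x²,y² cancel):
  -84.722·x + 68.328·y = 350.354622
  -30.698·x + 30.174·y = 100.328199
det = -84.722·30.174 − 68.328·-30.698 = -458.868684
x = (350.354622·30.174 − 68.328·100.328199) / -458.868684 = -8.098995
y = (-84.722·100.328199 − 350.354622·-30.698) / -458.868684 = -4.914653
|P − Q| = √((-8.098995 − -5.333)² + (-4.914653 − -25.706)²) = 20.974528

20.975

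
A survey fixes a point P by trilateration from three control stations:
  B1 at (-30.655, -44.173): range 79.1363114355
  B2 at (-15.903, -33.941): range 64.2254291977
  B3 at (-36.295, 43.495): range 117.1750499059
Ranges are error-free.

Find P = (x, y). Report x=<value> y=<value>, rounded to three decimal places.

x=48.214 y=-37.673

eq1: (x + 30.655)² + (y + 44.173)² = 79.1363114355²
eq2: (x + 15.903)² + (y + 33.941)² = 64.2254291977²
eq3: (x + 36.295)² + (y − 43.495)² = 117.1750499059²
eq2−eq3, eq2−eq1 (x²,y² cancel):
  -40.784·x + 154.872·y = -7800.841405
  -29.504·x − 20.464·y = -651.563968
det = -40.784·-20.464 − 154.872·-29.504 = 5403.947264
x = (-7800.841405·-20.464 − 154.872·-651.563968) / 5403.947264 = 48.213911
y = (-40.784·-651.563968 − -7800.841405·-29.504) / 5403.947264 = -37.672951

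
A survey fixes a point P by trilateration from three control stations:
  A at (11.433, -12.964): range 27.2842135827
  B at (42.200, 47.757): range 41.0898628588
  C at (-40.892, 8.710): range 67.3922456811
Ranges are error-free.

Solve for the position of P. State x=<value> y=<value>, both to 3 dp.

x=26.492 y=9.788

eq1: (x − 11.433)² + (y + 12.964)² = 27.2842135827²
eq2: (x − 42.200)² + (y − 47.757)² = 41.0898628588²
eq3: (x + 40.892)² + (y − 8.710)² = 67.3922456811²
eq3−eq1, eq3−eq2 (x²,y² cancel):
  104.650·x − 43.348·y = 2348.045488
  166.184·x + 78.094·y = 5166.889233
det = 104.650·78.094 − -43.348·166.184 = 15376.281132
x = (2348.045488·78.094 − -43.348·5166.889233) / 15376.281132 = 26.491619
y = (104.650·5166.889233 − 2348.045488·166.184) / 15376.281132 = 9.788281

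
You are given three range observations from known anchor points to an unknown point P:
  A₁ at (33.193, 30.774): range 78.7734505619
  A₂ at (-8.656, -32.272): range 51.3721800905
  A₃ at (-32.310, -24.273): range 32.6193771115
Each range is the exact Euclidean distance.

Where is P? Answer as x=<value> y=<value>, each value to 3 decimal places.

eq1: (x − 33.193)² + (y − 30.774)² = 78.7734505619²
eq2: (x + 8.656)² + (y + 32.272)² = 51.3721800905²
eq3: (x + 32.310)² + (y + 24.273)² = 32.6193771115²
eq2−eq3, eq2−eq1 (x²,y² cancel):
  -47.308·x + 15.998·y = 2091.783433
  83.698·x + 126.092·y = -2633.749621
det = -47.308·126.092 − 15.998·83.698 = -7304.160940
x = (2091.783433·126.092 − 15.998·-2633.749621) / -7304.160940 = -41.879127
y = (-47.308·-2633.749621 − 2091.783433·83.698) / -7304.160940 = 6.911220

x=-41.879 y=6.911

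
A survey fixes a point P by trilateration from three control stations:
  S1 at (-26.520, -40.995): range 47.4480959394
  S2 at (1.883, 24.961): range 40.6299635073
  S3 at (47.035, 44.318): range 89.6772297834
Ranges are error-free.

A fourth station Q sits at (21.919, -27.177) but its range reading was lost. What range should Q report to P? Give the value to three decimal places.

64.932

eq1: (x + 26.520)² + (y + 40.995)² = 47.4480959394²
eq2: (x − 1.883)² + (y − 24.961)² = 40.6299635073²
eq3: (x − 47.035)² + (y − 44.318)² = 89.6772297834²
eq2−eq1, eq2−eq3 (x²,y² cancel):
  -56.806·x − 131.912·y = 1156.775341
  90.304·x + 38.714·y = -2841.432468
det = -56.806·38.714 − -131.912·90.304 = 9712.993764
x = (1156.775341·38.714 − -131.912·-2841.432468) / 9712.993764 = -33.978776
y = (-56.806·-2841.432468 − 1156.775341·90.304) / 9712.993764 = 5.863174
|P − Q| = √((-33.978776 − 21.919)² + (5.863174 − -27.177)²) = 64.932384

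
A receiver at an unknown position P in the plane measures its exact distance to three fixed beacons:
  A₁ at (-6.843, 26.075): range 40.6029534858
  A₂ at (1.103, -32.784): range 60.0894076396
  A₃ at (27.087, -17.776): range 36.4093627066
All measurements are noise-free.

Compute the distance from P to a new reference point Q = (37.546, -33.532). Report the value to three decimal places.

eq1: (x + 6.843)² + (y − 26.075)² = 40.6029534858²
eq2: (x − 1.103)² + (y + 32.784)² = 60.0894076396²
eq3: (x − 27.087)² + (y + 17.776)² = 36.4093627066²
eq2−eq1, eq2−eq3 (x²,y² cancel):
  -15.892·x + 117.718·y = 1612.862088
  51.968·x + 30.016·y = 2258.779698
det = -15.892·30.016 − 117.718·51.968 = -6594.583296
x = (1612.862088·30.016 − 117.718·2258.779698) / -6594.583296 = 32.979697
y = (-15.892·2258.779698 − 1612.862088·51.968) / -6594.583296 = 18.153345
|P − Q| = √((32.979697 − 37.546)² + (18.153345 − -33.532)²) = 51.886665

51.887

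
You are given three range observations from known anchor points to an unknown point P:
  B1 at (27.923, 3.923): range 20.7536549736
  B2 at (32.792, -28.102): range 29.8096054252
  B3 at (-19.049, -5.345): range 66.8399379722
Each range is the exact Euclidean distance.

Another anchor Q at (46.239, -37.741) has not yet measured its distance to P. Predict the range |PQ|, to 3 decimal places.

35.472

eq1: (x − 27.923)² + (y − 3.923)² = 20.7536549736²
eq2: (x − 32.792)² + (y + 28.102)² = 29.8096054252²
eq3: (x + 19.049)² + (y + 5.345)² = 66.8399379722²
eq1−eq3, eq1−eq2 (x²,y² cancel):
  -93.944·x − 18.536·y = -4440.513545
  9.738·x − 64.050·y = 612.055429
det = -93.944·-64.050 − -18.536·9.738 = 6197.616768
x = (-4440.513545·-64.050 − -18.536·612.055429) / 6197.616768 = 47.721562
y = (-93.944·612.055429 − -4440.513545·9.738) / 6197.616768 = -2.300435
|P − Q| = √((47.721562 − 46.239)² + (-2.300435 − -37.741)²) = 35.471561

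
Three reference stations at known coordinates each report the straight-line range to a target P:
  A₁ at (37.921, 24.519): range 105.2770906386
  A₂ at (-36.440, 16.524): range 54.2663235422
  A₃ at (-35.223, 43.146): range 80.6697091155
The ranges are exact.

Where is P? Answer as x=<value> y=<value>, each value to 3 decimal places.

x=-47.848 y=-36.530

eq1: (x − 37.921)² + (y − 24.519)² = 105.2770906386²
eq2: (x + 36.440)² + (y − 16.524)² = 54.2663235422²
eq3: (x + 35.223)² + (y − 43.146)² = 80.6697091155²
eq2−eq1, eq2−eq3 (x²,y² cancel):
  148.722·x + 15.990·y = -7700.164517
  2.434·x + 53.244·y = -2061.447229
det = 148.722·53.244 − 15.990·2.434 = 7879.634508
x = (-7700.164517·53.244 − 15.990·-2061.447229) / 7879.634508 = -47.848034
y = (148.722·-2061.447229 − -7700.164517·2.434) / 7879.634508 = -36.529658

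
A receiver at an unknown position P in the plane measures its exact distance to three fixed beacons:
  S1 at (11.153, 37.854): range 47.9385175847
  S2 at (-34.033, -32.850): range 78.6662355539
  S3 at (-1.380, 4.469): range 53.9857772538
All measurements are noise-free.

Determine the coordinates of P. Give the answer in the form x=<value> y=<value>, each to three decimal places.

x=-36.124 y=45.788

eq1: (x − 11.153)² + (y − 37.854)² = 47.9385175847²
eq2: (x + 34.033)² + (y + 32.850)² = 78.6662355539²
eq3: (x + 1.380)² + (y − 4.469)² = 53.9857772538²
eq1−eq3, eq1−eq2 (x²,y² cancel):
  -25.066·x − 66.770·y = -2151.801041
  -90.372·x − 141.408·y = -3210.222284
det = -25.066·-141.408 − -66.770·-90.372 = -2489.605512
x = (-2151.801041·-141.408 − -66.770·-3210.222284) / -2489.605512 = -36.124333
y = (-25.066·-3210.222284 − -2151.801041·-90.372) / -2489.605512 = 45.788432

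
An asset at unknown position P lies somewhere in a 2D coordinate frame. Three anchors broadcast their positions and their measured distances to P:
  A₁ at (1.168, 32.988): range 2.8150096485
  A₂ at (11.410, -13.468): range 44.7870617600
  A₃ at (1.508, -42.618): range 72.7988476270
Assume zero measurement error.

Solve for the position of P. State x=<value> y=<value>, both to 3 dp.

x=1.377 y=30.181

eq1: (x − 1.168)² + (y − 32.988)² = 2.8150096485²
eq2: (x − 11.410)² + (y + 13.468)² = 44.7870617600²
eq3: (x − 1.508)² + (y + 42.618)² = 72.7988476270²
eq1−eq3, eq1−eq2 (x²,y² cancel):
  0.680·x − 151.212·y = -4562.752317
  20.484·x − 92.912·y = -2775.953866
det = 0.680·-92.912 − -151.212·20.484 = 3034.246448
x = (-4562.752317·-92.912 − -151.212·-2775.953866) / 3034.246448 = 1.376588
y = (0.680·-2775.953866 − -4562.752317·20.484) / 3034.246448 = 30.180729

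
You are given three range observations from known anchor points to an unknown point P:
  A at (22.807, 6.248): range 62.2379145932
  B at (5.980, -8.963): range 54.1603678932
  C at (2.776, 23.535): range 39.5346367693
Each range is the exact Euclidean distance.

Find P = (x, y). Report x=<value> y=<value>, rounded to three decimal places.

x=-36.751 y=24.315

eq1: (x − 22.807)² + (y − 6.248)² = 62.2379145932²
eq2: (x − 5.980)² + (y + 8.963)² = 54.1603678932²
eq3: (x − 2.776)² + (y − 23.535)² = 39.5346367693²
eq2−eq1, eq2−eq3 (x²,y² cancel):
  33.654·x + 30.422·y = -497.111579
  -6.408·x + 64.996·y = 1815.864578
det = 33.654·64.996 − 30.422·-6.408 = 2382.319560
x = (-497.111579·64.996 − 30.422·1815.864578) / 2382.319560 = -36.750946
y = (33.654·1815.864578 − -497.111579·-6.408) / 2382.319560 = 24.314797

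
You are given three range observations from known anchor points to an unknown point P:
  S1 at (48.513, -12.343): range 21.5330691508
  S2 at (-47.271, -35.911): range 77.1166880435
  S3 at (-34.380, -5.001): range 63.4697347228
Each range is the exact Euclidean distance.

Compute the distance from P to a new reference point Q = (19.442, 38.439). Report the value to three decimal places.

eq1: (x − 48.513)² + (y + 12.343)² = 21.5330691508²
eq2: (x + 47.271)² + (y + 35.911)² = 77.1166880435²
eq3: (x + 34.380)² + (y + 5.001)² = 63.4697347228²
eq3−eq2, eq3−eq1 (x²,y² cancel):
  -25.782·x − 61.820·y = 398.576612
  165.786·x − 14.684·y = 4863.600576
det = -25.782·-14.684 − -61.820·165.786 = 10627.473408
x = (398.576612·-14.684 − -61.820·4863.600576) / 10627.473408 = 27.740845
y = (-25.782·4863.600576 − 398.576612·165.786) / 10627.473408 = -18.016679
|P − Q| = √((27.740845 − 19.442)² + (-18.016679 − 38.439)²) = 57.062373

57.062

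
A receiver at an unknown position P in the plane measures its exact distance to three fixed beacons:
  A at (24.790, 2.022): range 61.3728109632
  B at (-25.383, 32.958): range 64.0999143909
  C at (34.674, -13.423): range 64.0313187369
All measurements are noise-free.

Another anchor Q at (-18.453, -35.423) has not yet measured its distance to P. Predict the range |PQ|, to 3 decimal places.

eq1: (x − 24.790)² + (y − 2.022)² = 61.3728109632²
eq2: (x + 25.383)² + (y − 32.958)² = 64.0999143909²
eq3: (x − 34.674)² + (y + 13.423)² = 64.0313187369²
eq2−eq1, eq2−eq3 (x²,y² cancel):
  100.346·x − 61.872·y = -769.716770
  120.114·x − 92.762·y = -339.274002
det = 100.346·-92.762 − -61.872·120.114 = -1876.602244
x = (-769.716770·-92.762 − -61.872·-339.274002) / -1876.602244 = -26.861796
y = (100.346·-339.274002 − -769.716770·120.114) / -1876.602244 = -31.124854
|P − Q| = √((-26.861796 − -18.453)² + (-31.124854 − -35.423)²) = 9.443617

9.444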